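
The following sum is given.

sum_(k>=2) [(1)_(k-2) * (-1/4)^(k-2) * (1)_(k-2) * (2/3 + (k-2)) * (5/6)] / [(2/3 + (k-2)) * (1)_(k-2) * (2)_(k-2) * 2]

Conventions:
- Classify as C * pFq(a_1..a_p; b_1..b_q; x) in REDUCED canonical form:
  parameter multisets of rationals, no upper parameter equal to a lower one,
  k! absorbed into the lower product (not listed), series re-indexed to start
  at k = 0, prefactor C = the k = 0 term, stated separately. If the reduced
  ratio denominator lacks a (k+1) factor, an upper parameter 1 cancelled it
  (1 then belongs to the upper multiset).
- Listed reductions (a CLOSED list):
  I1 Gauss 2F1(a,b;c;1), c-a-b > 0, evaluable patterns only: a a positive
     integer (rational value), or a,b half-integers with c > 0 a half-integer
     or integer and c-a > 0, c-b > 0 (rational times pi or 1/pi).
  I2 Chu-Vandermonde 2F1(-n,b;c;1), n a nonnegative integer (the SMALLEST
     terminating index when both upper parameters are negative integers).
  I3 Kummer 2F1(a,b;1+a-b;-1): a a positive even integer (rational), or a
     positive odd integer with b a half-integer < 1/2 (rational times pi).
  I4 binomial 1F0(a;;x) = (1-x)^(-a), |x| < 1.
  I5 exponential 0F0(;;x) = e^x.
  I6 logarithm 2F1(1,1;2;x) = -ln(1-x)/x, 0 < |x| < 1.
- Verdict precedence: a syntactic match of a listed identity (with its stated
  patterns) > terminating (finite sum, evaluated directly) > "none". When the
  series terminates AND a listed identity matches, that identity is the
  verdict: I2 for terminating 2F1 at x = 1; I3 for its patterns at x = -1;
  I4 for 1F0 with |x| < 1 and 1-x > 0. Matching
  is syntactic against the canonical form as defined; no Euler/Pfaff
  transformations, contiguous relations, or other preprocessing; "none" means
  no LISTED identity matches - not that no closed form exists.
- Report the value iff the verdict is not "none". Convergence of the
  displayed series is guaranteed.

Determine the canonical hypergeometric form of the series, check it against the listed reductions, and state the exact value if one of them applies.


First insight: with t_0 = 5/12, striking the common factor k + 2/3 reduces the term (prefactor 5/12).
Ratio: r(k) = (-1/4) * (k+1) (k+1) / [(k+2) (k+1)] ; factor over Q: parameters, x = (-1/4), and C = 5/12.

Classification (C = 5/12): 2F1 with upper {1, 1}, lower {2}, argument x = -1/4. Verdict: this is the logarithmic series (I6) (the logarithm: parameters (1,1;2), x = -1/4). Hence: (5/3) * ln(5/4).


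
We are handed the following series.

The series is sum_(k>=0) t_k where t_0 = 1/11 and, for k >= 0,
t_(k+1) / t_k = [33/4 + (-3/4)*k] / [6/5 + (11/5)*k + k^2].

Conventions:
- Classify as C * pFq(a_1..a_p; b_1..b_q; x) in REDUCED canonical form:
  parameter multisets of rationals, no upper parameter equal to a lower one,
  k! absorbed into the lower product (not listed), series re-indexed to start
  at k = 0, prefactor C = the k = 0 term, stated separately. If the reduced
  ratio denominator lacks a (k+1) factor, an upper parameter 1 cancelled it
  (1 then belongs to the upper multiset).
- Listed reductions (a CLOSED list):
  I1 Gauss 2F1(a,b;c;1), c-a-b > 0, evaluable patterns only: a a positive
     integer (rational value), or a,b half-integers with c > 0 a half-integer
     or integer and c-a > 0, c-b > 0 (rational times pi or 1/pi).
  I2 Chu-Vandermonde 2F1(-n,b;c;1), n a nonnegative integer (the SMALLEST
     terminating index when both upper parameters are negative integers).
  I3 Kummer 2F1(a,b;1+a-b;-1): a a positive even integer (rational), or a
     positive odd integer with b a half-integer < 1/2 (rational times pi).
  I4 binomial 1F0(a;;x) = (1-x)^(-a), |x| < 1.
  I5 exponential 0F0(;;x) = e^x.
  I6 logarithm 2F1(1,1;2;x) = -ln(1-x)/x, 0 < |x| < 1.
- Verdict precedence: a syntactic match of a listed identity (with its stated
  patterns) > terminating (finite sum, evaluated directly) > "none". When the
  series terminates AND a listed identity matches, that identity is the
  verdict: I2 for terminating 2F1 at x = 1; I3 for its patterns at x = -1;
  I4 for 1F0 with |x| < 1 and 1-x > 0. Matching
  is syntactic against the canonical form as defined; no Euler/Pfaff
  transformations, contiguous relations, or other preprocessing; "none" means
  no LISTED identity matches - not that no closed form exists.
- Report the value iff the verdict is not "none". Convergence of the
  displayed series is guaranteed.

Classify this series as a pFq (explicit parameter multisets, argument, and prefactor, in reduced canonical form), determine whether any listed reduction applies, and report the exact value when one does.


Prefactor 1/11, argument -3/4: 1F1 with upper {-11} over lower {6/5}. Verdict: terminating - upper parameter -11 makes this a finite sum (last index 11), evaluated exactly. Exact value: 1881337400687373589173/658062227477991784448.

The tell: x = (-3/4) and the expanded ratio factors over Q; C = 1/11, roots give parameters.
Term ratio: r(k) = (-3/4) * (k-11) / [(k+6/5) (k+1)] - poly over poly, x = (-3/4) from leading terms; C = 1/11 at k = 0.


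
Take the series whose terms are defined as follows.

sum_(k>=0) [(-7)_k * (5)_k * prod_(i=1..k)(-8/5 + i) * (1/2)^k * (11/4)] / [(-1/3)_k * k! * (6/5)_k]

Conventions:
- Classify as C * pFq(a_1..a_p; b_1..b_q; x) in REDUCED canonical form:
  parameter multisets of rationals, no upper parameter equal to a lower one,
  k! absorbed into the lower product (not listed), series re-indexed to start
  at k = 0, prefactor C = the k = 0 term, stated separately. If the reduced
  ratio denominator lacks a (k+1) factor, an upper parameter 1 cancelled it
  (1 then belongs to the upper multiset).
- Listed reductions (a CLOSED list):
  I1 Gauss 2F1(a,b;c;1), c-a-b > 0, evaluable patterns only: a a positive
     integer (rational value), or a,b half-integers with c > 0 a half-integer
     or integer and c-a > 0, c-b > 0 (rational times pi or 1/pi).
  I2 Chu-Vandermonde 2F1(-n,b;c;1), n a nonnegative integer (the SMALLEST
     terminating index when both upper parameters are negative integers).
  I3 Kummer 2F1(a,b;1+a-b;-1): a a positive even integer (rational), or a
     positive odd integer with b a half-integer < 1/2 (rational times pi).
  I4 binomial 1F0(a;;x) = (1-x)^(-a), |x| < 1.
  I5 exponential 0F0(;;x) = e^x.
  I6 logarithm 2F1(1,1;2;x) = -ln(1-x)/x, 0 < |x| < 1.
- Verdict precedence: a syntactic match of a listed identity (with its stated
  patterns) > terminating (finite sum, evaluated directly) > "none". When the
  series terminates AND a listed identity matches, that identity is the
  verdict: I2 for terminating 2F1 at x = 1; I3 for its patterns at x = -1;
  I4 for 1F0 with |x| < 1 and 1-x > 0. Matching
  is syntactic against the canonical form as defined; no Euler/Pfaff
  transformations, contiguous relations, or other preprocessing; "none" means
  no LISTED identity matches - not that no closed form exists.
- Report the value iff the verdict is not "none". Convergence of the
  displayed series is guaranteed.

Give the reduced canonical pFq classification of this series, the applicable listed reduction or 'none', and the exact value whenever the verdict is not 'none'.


With C = 11/4: the canonical form is 3F2(-7, -3/5, 5; -1/3, 6/5; 1/2). Verdict: terminating. With -7 upstairs the series is a 8-term polynomial sum; evaluated term by term. Exact value: -637375183/36315136.

Structural cue: x = (1/2) and the running product (prefactor 11/4) telescopes to a rising factorial.
Ratio: r(k) = (1/2) * (k-7) (k-3/5) (k+5) / [(k-1/3) (k+6/5) (k+1)] - rational; roots negated = parameters, x = (1/2), C = 11/4.


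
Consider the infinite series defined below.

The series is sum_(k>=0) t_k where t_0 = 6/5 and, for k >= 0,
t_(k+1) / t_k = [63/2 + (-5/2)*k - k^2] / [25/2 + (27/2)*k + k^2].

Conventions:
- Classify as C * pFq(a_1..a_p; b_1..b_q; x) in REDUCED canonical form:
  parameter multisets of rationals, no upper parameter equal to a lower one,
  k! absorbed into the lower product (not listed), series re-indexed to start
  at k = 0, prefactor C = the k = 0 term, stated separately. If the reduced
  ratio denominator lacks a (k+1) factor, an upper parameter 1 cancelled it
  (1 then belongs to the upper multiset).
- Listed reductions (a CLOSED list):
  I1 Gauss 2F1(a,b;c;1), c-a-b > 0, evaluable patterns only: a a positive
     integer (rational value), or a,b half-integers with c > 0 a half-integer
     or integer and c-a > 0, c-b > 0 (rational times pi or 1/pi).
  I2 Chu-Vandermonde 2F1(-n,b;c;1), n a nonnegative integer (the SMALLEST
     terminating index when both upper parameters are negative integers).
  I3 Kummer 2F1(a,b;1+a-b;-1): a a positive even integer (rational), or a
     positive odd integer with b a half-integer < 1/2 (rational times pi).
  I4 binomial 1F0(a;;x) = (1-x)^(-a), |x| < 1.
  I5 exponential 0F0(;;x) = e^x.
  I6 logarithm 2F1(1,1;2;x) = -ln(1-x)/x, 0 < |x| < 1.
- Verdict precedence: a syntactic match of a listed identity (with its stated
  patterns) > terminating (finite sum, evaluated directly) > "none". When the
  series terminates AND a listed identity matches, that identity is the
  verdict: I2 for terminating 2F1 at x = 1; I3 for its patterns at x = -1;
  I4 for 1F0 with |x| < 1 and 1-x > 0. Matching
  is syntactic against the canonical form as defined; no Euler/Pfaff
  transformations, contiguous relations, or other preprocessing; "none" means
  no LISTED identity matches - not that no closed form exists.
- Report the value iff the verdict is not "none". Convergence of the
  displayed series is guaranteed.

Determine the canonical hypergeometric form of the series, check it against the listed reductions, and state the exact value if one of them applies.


The tell: x = (-1) and the expanded ratio factors over Q; C = 6/5, roots give parameters.
Ratio: r(k) = (-1) * (k-9/2) (k+7) / [(k+25/2) (k+1)] ; factor over Q: parameters, x = (-1), and C = 6/5.

x = -1 here; the reduced form reads 2F1, upper {-9/2, 7}, lower {25/2}, C = 6/5. Verdict: Kummer (I3) fires (x = -1; c = 25/2 equals 1+a-b for upper {-9/2, 7}: listed pattern). Exact value: (200783583/67108864) * pi.


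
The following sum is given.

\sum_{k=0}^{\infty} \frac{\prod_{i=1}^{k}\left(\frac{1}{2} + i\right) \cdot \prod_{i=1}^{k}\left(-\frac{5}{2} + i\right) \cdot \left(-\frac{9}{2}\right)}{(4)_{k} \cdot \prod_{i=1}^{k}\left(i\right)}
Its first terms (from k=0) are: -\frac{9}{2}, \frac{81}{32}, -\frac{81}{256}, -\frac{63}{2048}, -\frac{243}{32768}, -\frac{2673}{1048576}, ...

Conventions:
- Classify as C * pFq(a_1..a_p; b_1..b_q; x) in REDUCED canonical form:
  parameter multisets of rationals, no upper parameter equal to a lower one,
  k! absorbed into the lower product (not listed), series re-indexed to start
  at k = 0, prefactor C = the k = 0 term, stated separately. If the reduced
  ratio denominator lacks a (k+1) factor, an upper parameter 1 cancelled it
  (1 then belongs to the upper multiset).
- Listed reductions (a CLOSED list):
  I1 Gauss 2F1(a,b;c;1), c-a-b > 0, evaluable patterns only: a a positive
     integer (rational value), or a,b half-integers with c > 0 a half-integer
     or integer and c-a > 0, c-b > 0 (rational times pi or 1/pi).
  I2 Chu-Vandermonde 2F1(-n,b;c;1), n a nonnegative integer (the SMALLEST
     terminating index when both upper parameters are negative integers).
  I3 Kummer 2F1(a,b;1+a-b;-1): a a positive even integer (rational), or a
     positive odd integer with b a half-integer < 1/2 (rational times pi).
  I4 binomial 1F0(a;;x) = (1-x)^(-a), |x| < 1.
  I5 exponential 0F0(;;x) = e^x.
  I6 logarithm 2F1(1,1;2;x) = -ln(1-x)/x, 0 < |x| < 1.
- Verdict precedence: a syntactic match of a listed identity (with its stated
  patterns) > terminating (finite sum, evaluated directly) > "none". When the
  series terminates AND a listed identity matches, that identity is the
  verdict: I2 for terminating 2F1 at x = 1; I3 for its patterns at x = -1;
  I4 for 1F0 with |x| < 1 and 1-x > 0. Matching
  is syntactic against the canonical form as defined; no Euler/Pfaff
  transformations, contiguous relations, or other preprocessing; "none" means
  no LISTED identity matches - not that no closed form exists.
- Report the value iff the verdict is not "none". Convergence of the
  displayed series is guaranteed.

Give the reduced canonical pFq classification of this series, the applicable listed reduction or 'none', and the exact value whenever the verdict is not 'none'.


x = 1 here; the reduced form reads 2F1, upper {-\frac{3}{2}, \frac{3}{2}}, lower {4}, C = -\frac{9}{2}. Verdict (x = 1): Gauss (I1, half-integer pattern) applies (x = 1; upper {-\frac{3}{2}, \frac{3}{2}} half-integers, c = 4 in the evaluable pattern). Hence: \left(-\frac{256}{35}\right) / \pi.

Key observation: with t_0 = -\frac{9}{2}, the product of the first k integers (C = -9/2) is k!.
Adjacent-term ratio: r(k) = 1 * (k-\frac{3}{2}) (k+\frac{3}{2}) / [(k+4) (k+1)] ; factor over Q: parameters, x = 1, and C = -\frac{9}{2}.


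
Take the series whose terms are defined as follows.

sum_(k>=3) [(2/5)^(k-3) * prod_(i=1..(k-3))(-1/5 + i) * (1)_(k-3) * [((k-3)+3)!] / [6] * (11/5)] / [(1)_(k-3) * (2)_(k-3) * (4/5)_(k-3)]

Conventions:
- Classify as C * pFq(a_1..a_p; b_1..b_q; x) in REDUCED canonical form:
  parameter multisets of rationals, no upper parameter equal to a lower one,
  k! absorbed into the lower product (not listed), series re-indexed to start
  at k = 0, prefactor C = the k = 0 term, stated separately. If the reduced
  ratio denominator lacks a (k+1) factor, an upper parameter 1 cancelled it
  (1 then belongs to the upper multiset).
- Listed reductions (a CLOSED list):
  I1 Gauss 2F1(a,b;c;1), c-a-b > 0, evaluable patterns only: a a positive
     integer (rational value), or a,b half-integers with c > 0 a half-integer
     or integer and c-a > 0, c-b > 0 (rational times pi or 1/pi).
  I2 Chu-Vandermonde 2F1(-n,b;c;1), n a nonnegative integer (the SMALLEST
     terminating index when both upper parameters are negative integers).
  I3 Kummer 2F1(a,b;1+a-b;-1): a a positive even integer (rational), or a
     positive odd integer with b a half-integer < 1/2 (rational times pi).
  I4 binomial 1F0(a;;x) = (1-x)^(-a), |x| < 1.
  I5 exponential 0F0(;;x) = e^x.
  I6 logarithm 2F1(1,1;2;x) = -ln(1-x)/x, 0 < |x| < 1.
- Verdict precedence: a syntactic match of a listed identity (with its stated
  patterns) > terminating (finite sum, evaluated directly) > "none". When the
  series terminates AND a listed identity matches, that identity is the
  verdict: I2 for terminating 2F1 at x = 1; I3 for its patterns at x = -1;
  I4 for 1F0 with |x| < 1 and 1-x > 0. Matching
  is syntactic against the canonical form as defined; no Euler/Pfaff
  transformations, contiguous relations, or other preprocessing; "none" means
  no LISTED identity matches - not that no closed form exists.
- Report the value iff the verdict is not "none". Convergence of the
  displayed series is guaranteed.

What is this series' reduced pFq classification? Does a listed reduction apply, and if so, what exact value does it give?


Prefactor 11/5, argument 2/5: 2F1 with upper {1, 4} over lower {2}. Verdict: none - at argument 2/5 the multisets {1, 4} ; {2} match no listed identity.

Key observation: with t_0 = 11/5, (1)_k (C = 11/5) is k! itself.
Adjacent-term ratio: r(k) = (2/5) * (k+1) (k+4) / [(k+2) (k+1)] - rational in k, leading ratio (2/5); with t_0 = 11/5, classification follows.


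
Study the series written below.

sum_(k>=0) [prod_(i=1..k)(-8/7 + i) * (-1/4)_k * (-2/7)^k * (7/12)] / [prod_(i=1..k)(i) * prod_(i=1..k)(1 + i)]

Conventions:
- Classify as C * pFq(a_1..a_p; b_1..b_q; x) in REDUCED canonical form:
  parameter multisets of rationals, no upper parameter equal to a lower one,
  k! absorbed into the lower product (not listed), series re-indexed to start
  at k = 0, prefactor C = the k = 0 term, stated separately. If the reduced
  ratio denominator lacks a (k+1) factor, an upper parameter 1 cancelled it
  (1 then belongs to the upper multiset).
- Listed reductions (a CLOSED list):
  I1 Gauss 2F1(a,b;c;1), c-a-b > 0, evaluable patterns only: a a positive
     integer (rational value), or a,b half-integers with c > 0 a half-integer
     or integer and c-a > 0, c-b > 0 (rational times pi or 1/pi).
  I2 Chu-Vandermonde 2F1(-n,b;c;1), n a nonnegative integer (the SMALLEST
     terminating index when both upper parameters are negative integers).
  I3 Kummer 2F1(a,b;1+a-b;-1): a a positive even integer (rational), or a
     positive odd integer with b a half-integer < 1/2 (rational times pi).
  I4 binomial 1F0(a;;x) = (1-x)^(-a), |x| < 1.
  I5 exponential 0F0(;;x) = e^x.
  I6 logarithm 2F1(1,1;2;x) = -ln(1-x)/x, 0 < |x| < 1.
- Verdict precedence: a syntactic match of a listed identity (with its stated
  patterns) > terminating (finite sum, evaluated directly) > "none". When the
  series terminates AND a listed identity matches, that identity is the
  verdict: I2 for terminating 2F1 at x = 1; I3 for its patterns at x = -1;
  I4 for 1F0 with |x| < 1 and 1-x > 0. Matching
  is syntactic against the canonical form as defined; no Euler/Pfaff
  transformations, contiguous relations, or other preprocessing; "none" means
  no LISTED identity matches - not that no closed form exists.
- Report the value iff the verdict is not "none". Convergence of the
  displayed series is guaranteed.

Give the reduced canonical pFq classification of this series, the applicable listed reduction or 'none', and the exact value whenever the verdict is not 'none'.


The tell: from the first term 7/12: the running product (C = 7/12, x = -2/7) telescopes to a rising factorial.
Consecutive-term ratio: r(k) = (-2/7) * (k-1/4) (k-1/7) / [(k+2) (k+1)] - rational; roots negated = parameters, x = (-2/7), C = 7/12.

The series (x = -2/7) is 2F1: upper {-1/4, -1/7}, lower {2}, prefactor 7/12. Verdict: none. A 2F1 with upper {-1/4, -1/7} fits none of I1-I6 at x = -2/7; the sum runs forever.


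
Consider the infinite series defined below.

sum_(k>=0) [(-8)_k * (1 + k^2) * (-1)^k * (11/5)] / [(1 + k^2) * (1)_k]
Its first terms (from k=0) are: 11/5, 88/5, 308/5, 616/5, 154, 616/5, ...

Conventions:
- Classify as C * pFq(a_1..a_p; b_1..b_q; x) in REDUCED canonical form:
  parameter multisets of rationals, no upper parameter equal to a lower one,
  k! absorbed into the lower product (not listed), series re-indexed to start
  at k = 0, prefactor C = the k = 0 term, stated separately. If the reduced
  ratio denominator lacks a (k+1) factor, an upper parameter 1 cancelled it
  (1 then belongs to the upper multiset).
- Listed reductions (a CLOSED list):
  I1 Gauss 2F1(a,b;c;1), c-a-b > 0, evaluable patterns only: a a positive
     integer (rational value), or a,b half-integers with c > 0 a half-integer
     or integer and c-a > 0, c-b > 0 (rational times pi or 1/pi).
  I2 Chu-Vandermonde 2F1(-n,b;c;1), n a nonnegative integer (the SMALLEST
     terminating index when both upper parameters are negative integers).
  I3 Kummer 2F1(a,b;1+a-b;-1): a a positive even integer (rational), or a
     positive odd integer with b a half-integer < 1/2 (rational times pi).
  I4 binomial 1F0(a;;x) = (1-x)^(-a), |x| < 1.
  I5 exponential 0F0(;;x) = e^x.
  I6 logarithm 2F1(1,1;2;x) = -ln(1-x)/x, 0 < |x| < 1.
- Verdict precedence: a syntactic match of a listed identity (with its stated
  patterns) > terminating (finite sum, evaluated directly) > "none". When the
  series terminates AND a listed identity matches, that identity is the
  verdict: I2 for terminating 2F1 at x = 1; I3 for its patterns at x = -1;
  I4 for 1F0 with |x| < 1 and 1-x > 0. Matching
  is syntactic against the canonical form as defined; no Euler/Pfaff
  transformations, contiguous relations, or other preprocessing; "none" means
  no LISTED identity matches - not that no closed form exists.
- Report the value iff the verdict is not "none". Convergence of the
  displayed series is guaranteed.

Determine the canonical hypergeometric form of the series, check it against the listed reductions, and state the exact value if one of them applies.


Key step: t_0 being 11/5, (1)_k (C = 11/5) is k! itself.
Ratio: r(k) = (-1) * (k-8) / [(k+1)] - rational in k, leading ratio (-1); with t_0 = 11/5, classification follows.

Prefactor 11/5, argument -1: 1F0 with upper {-8} over lower {-}. Verdict: terminating (-8 upstairs). 9 nonzero terms in all; added directly. Exact value: 2816/5.


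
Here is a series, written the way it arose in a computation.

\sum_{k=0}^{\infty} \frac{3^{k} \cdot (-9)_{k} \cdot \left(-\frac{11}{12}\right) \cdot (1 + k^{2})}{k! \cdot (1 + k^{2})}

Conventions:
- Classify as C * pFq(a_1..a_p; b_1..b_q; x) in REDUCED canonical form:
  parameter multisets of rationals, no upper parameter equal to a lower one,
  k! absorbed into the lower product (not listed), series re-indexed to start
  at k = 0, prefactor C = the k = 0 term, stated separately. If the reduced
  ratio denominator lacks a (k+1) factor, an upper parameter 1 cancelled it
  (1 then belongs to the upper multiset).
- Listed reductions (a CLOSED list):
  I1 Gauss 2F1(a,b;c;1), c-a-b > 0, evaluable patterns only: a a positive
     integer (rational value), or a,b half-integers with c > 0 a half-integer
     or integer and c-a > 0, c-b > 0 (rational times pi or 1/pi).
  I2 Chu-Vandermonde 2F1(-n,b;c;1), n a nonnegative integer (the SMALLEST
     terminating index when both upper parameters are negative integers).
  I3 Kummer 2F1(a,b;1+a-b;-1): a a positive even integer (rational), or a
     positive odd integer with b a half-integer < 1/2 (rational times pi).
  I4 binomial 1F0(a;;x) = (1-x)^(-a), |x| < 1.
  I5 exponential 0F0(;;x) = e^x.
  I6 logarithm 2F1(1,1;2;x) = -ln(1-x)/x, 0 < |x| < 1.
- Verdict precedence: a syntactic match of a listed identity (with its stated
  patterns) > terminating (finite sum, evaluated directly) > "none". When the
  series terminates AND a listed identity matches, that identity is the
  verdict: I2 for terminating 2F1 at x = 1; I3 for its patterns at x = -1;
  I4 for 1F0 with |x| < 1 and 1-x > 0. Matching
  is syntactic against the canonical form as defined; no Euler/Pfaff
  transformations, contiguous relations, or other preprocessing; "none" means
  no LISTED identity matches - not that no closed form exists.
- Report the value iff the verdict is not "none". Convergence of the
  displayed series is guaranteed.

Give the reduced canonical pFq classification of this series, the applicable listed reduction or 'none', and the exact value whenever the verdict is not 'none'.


Prefactor -\frac{11}{12}, argument 3: 1F0 with upper {-9} over lower {-}. Verdict: terminating - no listed pattern fits, but -9 in the upper list cuts the series at k = 9; direct evaluation. Sum: \frac{1408}{3}.

First insight: x = 3 and the factor k^2 + 1 cancels (top and bottom), leaving prefactor -11/12.
Term ratio: r(k) = 3 * (k-9) / [(k+1)] - rational in k. x = 3; t_0 = -\frac{11}{12}; negate the roots.


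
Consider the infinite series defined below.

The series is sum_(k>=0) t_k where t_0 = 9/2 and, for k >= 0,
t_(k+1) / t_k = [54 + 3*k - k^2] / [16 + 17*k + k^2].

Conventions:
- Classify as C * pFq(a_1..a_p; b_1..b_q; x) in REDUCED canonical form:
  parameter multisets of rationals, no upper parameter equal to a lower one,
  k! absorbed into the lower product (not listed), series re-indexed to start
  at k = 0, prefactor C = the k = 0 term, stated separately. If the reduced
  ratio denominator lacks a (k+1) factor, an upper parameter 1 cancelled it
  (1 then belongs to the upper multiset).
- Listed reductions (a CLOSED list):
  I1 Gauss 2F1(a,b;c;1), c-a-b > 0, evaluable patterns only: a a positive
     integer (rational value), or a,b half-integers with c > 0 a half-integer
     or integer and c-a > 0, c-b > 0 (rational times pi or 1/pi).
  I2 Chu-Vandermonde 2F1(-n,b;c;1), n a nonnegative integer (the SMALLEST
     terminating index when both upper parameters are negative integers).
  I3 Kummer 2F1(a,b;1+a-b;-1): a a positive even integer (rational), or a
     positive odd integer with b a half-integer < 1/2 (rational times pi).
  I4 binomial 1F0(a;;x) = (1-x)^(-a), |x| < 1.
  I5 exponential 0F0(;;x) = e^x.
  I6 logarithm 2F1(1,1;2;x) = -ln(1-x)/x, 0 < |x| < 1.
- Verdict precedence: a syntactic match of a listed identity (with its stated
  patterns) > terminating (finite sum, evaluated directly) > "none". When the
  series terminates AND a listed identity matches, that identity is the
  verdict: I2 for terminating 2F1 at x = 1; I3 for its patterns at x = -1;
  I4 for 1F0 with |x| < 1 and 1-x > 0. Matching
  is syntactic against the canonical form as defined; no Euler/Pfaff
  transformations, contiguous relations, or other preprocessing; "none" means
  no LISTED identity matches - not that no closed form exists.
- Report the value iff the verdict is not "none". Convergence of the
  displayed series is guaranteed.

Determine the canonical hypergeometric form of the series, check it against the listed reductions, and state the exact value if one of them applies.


At argument -1: a 2F1 with upper {-9, 6}, lower {16}, scaled by C = 9/2. Verdict: the Kummer evaluation I3 applies (x = -1; c = 16 equals 1+a-b for upper {-9, 6}: listed pattern). Its exact value is 819/8.

Key observation: x = (-1) and roots of the ratio polynomials (prefactor 9/2) are the negated parameters.
Step ratio: r(k) = (-1) * (k-9) (k+6) / [(k+16) (k+1)] - poly over poly, x = (-1) from leading terms; C = 9/2 at k = 0.


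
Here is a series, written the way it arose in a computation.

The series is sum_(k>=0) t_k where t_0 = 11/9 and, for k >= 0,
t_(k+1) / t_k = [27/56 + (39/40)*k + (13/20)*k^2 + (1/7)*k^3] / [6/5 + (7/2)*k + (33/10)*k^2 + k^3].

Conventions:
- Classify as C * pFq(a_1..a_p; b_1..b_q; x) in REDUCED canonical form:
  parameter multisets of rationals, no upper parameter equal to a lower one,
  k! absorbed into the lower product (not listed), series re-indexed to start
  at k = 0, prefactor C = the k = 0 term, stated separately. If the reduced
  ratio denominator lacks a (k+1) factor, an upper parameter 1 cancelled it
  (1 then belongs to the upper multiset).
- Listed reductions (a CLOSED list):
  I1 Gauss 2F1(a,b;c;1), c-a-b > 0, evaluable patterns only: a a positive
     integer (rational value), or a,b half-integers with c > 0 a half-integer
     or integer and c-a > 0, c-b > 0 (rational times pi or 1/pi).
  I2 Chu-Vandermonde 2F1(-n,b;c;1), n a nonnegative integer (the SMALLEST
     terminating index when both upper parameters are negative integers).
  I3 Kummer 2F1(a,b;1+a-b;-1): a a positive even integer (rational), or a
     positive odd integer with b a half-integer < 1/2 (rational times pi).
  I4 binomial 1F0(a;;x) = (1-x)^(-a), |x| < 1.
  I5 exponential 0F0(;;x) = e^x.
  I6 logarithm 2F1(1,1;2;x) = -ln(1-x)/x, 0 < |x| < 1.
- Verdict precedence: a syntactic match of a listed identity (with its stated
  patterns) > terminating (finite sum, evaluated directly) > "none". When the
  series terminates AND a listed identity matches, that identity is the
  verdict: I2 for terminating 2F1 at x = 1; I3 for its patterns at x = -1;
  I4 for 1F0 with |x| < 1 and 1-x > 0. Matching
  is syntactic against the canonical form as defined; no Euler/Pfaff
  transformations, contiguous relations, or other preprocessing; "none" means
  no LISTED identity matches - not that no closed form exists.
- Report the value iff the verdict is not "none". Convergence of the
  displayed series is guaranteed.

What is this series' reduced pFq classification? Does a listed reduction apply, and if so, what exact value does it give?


Key step: t_0 = 11/9 here, and the expanded ratio factors over Q; C = 11/9, roots give parameters.
Consecutive-term ratio: r(k) = (1/7) * (k+5/4) (k+9/5) / [(k+4/5) (k+1)] - rational; roots negated = parameters, x = (1/7), C = 11/9.

At argument 1/7: a 2F1 with upper {5/4, 9/5}, lower {4/5}, scaled by C = 11/9. Verdict: none. Every listed pattern misses the 2F1 form at 1/7, upper {5/4, 9/5}.


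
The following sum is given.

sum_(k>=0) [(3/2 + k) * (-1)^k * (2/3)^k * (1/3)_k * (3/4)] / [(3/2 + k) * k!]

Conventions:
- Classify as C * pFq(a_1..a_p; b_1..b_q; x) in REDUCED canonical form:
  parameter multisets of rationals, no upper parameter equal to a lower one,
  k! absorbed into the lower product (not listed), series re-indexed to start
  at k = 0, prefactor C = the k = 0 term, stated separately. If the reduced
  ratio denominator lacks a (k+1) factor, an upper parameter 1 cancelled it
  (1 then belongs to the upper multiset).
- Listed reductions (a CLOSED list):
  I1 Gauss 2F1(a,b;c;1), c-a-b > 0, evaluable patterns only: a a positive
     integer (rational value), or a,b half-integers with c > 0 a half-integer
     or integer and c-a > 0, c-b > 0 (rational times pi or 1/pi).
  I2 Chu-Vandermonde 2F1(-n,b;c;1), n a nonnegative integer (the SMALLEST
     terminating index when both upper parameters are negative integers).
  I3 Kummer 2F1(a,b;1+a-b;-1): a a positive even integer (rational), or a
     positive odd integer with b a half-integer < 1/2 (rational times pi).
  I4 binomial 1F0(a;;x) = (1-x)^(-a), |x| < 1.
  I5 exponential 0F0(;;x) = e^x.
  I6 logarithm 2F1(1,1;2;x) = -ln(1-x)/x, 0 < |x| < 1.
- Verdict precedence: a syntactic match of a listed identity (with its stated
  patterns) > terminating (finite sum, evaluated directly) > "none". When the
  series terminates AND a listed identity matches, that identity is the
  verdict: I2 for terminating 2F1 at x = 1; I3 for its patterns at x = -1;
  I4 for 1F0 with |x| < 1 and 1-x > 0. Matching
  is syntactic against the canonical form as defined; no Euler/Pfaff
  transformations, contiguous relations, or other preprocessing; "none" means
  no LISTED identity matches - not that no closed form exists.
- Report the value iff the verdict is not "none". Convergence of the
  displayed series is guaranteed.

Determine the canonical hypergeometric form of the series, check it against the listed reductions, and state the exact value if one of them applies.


Reduced: x = -2/3, 1F0, upper = {1/3}, lower = {-}, C = 3/4. Verdict (x = -2/3): binomial (I4) applies (the 1F0 binomial series: exponent -1/3, x = -2/3). Exact value: (3/4) * (5/3)^(-1/3).

The tell: with t_0 = 3/4, striking the common factor k + 3/2 reduces the term (prefactor 3/4).
Term ratio: r(k) = (-2/3) * (k+1/3) / [(k+1)] - rational in k. x = (-2/3); t_0 = 3/4; negate the roots.


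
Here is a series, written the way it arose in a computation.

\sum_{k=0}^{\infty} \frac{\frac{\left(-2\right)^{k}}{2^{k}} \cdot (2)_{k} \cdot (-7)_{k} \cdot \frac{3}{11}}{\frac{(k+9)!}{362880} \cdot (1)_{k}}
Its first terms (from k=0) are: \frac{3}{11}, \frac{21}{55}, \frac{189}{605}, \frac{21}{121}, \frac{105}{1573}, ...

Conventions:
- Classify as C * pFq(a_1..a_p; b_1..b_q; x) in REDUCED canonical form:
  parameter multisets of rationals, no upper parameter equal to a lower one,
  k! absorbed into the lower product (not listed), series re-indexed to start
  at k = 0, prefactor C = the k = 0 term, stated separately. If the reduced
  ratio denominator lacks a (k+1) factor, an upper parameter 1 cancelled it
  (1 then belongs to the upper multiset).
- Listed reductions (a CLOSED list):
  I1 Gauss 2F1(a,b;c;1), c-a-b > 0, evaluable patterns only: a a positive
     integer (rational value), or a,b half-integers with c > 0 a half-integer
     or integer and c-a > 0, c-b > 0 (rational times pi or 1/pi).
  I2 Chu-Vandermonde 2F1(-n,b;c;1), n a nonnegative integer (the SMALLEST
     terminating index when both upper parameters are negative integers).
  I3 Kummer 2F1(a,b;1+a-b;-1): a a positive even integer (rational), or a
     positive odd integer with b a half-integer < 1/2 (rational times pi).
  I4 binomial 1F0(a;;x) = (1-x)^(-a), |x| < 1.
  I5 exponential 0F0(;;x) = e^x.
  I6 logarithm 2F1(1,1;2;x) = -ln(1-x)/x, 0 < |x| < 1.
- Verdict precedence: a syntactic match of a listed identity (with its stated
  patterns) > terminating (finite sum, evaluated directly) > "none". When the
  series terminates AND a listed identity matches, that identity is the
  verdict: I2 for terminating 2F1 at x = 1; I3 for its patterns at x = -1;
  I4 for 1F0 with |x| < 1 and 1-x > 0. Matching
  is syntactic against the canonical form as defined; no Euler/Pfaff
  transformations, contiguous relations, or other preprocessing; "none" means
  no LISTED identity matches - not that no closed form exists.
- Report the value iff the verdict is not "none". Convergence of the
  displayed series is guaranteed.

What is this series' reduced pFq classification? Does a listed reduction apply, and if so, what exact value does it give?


With C = \frac{3}{11}: the canonical form is 2F1(-7, 2; 10; -1). Verdict: this is the Kummer evaluation I3 (x = -1; c = 10 equals 1+a-b for upper {-7, 2}: listed pattern). Its exact value is \frac{27}{22}.

Key step: t_0 = \frac{3}{11} here, and the denominator's factorial ratio (C = 3/11, x = -1) is a lower Pochhammer.
Term ratio: r(k) = -1 * (k-7) (k+2) / [(k+10) (k+1)] - rational; roots negated = parameters, x = -1, C = \frac{3}{11}.


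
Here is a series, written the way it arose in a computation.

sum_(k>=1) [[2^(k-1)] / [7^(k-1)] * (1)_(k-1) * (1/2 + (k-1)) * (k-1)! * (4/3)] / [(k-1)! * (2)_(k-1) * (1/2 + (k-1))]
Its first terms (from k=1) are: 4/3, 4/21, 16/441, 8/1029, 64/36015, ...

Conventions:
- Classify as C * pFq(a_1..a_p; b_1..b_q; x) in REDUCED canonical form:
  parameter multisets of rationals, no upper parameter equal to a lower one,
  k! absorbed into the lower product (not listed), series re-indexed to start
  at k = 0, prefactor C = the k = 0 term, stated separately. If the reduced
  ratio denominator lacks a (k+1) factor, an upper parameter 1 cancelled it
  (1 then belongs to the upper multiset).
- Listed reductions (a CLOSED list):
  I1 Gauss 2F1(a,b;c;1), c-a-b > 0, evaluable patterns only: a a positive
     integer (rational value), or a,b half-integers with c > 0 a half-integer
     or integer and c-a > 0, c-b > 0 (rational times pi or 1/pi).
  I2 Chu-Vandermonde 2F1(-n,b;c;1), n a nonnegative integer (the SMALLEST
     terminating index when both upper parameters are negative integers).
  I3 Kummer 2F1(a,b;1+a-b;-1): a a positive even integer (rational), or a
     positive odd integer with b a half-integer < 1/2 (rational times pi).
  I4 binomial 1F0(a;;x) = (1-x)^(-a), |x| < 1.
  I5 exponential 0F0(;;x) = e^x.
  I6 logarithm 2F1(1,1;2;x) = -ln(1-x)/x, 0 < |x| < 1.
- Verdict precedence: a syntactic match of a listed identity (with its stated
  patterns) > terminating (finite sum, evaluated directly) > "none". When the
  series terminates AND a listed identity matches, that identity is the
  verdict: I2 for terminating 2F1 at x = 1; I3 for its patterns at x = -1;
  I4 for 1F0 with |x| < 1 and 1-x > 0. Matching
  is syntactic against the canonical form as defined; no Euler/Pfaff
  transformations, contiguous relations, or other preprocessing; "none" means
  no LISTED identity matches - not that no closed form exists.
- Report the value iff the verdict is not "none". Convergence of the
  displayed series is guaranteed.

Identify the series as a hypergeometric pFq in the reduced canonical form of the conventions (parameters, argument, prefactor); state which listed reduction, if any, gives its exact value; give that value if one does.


The series (x = 2/7) is 2F1: upper {1, 1}, lower {2}, prefactor 4/3. Verdict: the I6 logarithm reduction fires (the logarithm: parameters (1,1;2), x = 2/7). Value: (-14/3) * ln(5/7).

First insight: from the first term 4/3: the two geometric factors (C = 4/3, x = 2/7) combine into one argument.
Ratio: r(k) = (2/7) * (k+1) (k+1) / [(k+2) (k+1)] ; factor over Q: parameters, x = (2/7), and C = 4/3.


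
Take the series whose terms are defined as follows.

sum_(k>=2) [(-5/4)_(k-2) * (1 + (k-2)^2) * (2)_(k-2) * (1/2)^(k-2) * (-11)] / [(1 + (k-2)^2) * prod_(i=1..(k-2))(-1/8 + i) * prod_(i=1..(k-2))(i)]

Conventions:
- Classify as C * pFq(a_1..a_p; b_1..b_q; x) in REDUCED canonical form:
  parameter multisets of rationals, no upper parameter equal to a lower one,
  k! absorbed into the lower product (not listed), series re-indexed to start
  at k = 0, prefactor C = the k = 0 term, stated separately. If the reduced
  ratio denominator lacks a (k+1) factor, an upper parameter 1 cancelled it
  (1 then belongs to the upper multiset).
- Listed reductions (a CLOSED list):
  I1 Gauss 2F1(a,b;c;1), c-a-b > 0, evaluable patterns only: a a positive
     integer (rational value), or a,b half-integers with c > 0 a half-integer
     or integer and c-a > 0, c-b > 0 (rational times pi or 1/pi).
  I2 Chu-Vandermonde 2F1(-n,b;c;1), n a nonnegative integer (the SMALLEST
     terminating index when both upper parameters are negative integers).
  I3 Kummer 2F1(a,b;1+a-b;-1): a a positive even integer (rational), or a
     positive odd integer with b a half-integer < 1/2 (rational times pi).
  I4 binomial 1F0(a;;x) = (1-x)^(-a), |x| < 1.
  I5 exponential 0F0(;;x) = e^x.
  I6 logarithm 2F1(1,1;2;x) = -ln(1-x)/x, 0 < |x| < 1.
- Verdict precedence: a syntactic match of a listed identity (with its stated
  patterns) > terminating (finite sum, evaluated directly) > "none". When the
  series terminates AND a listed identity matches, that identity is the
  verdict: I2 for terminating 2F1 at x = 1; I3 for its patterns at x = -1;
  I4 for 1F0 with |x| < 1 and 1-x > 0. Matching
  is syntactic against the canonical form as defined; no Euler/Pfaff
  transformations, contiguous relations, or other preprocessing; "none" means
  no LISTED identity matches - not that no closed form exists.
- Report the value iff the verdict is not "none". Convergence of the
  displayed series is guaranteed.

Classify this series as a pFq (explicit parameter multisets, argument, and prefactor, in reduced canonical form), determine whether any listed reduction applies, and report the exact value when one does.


The series (x = 1/2) is 2F1: upper {-5/4, 2}, lower {7/8}, prefactor -11. Verdict: none. No listed pattern accepts 2F1(-5/4, 2; 7/8; 1/2).

Key step: t_0 being -11, the factor k^2 + 1 cancels (top and bottom), leaving C = -11, x = 1/2.
Ratio: r(k) = (1/2) * (k-5/4) (k+2) / [(k+7/8) (k+1)] ; factor over Q: parameters, x = (1/2), and C = -11.


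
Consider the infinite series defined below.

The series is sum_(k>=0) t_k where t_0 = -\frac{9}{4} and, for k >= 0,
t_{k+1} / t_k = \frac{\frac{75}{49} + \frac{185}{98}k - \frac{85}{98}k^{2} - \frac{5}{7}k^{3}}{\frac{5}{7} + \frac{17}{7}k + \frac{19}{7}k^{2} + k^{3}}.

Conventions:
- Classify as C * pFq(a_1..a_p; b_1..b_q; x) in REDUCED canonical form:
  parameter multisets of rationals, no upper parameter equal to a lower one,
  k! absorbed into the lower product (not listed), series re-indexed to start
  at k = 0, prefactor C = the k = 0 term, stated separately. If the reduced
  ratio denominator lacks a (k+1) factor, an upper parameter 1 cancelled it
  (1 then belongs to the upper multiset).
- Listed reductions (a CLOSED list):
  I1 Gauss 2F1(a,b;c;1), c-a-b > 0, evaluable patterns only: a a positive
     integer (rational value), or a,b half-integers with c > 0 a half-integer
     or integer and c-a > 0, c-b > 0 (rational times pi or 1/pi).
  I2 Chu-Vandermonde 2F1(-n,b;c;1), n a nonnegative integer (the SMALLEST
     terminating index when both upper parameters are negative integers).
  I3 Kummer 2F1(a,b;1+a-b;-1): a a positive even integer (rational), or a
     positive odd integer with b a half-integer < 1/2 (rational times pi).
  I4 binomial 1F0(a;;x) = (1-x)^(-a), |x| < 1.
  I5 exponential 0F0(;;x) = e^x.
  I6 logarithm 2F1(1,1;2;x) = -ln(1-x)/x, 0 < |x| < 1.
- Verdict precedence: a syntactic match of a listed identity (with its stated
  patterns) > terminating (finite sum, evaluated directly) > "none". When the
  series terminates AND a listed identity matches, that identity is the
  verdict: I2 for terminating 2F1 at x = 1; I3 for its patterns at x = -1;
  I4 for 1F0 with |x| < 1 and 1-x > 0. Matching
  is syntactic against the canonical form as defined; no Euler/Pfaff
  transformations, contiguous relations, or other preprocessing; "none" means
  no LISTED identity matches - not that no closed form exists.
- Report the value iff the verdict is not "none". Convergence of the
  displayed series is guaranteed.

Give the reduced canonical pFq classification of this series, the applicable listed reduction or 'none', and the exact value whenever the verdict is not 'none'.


First insight: t_0 being -\frac{9}{4}, the parameter 5/7 appears in both the upper and lower lists and cancels.
Step ratio: r(k) = -\frac{5}{7} * (k-\frac{3}{2}) (k+2) / [(k+1) (k+1)] - rational in k, leading ratio -\frac{5}{7}; with t_0 = -\frac{9}{4}, classification follows.

Prefactor -\frac{9}{4}, argument -\frac{5}{7}: 2F1 with upper {-\frac{3}{2}, 2} over lower {1}. Verdict: none here - no I1-I6 shape fits x = -\frac{5}{7} with lower {1}.
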